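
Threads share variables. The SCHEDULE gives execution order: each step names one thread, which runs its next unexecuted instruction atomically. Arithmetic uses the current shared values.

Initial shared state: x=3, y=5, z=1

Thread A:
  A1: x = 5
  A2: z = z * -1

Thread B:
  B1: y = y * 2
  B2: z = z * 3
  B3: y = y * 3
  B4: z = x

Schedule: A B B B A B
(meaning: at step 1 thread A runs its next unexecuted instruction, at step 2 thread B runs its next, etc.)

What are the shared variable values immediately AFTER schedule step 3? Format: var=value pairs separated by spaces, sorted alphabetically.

Answer: x=5 y=10 z=3

Derivation:
Step 1: thread A executes A1 (x = 5). Shared: x=5 y=5 z=1. PCs: A@1 B@0
Step 2: thread B executes B1 (y = y * 2). Shared: x=5 y=10 z=1. PCs: A@1 B@1
Step 3: thread B executes B2 (z = z * 3). Shared: x=5 y=10 z=3. PCs: A@1 B@2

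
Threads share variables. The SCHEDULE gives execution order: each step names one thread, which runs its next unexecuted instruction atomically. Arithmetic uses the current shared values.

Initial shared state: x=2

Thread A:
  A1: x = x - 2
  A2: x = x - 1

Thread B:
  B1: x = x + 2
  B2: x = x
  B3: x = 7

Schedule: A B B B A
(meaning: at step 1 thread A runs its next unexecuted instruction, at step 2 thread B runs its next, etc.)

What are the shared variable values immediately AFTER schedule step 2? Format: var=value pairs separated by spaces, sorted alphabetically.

Answer: x=2

Derivation:
Step 1: thread A executes A1 (x = x - 2). Shared: x=0. PCs: A@1 B@0
Step 2: thread B executes B1 (x = x + 2). Shared: x=2. PCs: A@1 B@1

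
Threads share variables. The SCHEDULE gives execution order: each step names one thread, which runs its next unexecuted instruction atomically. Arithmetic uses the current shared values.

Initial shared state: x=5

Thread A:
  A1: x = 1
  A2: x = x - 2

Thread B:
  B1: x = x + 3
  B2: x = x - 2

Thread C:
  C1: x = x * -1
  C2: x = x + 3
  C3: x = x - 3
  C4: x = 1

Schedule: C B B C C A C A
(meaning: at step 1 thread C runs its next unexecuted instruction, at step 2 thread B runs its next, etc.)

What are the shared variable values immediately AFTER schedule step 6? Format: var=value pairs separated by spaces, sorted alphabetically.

Answer: x=1

Derivation:
Step 1: thread C executes C1 (x = x * -1). Shared: x=-5. PCs: A@0 B@0 C@1
Step 2: thread B executes B1 (x = x + 3). Shared: x=-2. PCs: A@0 B@1 C@1
Step 3: thread B executes B2 (x = x - 2). Shared: x=-4. PCs: A@0 B@2 C@1
Step 4: thread C executes C2 (x = x + 3). Shared: x=-1. PCs: A@0 B@2 C@2
Step 5: thread C executes C3 (x = x - 3). Shared: x=-4. PCs: A@0 B@2 C@3
Step 6: thread A executes A1 (x = 1). Shared: x=1. PCs: A@1 B@2 C@3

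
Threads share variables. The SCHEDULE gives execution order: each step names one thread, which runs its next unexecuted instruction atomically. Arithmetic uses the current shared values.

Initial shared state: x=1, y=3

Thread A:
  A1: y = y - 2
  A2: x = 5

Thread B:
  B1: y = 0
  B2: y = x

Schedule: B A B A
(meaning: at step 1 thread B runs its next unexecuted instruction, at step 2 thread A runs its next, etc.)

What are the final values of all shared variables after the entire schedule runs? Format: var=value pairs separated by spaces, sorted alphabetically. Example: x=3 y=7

Step 1: thread B executes B1 (y = 0). Shared: x=1 y=0. PCs: A@0 B@1
Step 2: thread A executes A1 (y = y - 2). Shared: x=1 y=-2. PCs: A@1 B@1
Step 3: thread B executes B2 (y = x). Shared: x=1 y=1. PCs: A@1 B@2
Step 4: thread A executes A2 (x = 5). Shared: x=5 y=1. PCs: A@2 B@2

Answer: x=5 y=1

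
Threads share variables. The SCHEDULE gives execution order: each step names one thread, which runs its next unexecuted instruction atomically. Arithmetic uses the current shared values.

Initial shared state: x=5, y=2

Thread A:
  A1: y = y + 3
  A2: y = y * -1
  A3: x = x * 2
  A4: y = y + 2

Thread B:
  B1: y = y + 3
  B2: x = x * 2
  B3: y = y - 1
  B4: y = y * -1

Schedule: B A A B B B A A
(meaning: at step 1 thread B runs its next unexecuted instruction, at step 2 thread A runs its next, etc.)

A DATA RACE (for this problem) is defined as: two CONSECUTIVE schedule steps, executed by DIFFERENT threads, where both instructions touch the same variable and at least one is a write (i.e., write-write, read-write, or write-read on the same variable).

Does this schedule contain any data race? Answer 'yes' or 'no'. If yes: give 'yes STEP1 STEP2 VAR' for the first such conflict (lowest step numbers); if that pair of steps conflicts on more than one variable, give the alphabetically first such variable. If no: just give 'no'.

Answer: yes 1 2 y

Derivation:
Steps 1,2: B(y = y + 3) vs A(y = y + 3). RACE on y (W-W).
Steps 2,3: same thread (A). No race.
Steps 3,4: A(r=y,w=y) vs B(r=x,w=x). No conflict.
Steps 4,5: same thread (B). No race.
Steps 5,6: same thread (B). No race.
Steps 6,7: B(r=y,w=y) vs A(r=x,w=x). No conflict.
Steps 7,8: same thread (A). No race.
First conflict at steps 1,2.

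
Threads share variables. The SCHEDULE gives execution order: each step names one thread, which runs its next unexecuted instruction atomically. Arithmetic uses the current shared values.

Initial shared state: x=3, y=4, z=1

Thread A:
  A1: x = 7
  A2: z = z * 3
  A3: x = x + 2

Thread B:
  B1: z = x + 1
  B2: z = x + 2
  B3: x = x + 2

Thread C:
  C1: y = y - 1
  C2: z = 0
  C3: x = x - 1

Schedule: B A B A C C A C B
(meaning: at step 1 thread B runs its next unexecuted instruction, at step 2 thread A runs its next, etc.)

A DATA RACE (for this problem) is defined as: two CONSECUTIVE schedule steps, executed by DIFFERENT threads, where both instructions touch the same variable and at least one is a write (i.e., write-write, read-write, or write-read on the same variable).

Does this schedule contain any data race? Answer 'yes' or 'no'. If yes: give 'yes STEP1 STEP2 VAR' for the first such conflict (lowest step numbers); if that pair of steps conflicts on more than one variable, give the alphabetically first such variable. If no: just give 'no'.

Answer: yes 1 2 x

Derivation:
Steps 1,2: B(z = x + 1) vs A(x = 7). RACE on x (R-W).
Steps 2,3: A(x = 7) vs B(z = x + 2). RACE on x (W-R).
Steps 3,4: B(z = x + 2) vs A(z = z * 3). RACE on z (W-W).
Steps 4,5: A(r=z,w=z) vs C(r=y,w=y). No conflict.
Steps 5,6: same thread (C). No race.
Steps 6,7: C(r=-,w=z) vs A(r=x,w=x). No conflict.
Steps 7,8: A(x = x + 2) vs C(x = x - 1). RACE on x (W-W).
Steps 8,9: C(x = x - 1) vs B(x = x + 2). RACE on x (W-W).
First conflict at steps 1,2.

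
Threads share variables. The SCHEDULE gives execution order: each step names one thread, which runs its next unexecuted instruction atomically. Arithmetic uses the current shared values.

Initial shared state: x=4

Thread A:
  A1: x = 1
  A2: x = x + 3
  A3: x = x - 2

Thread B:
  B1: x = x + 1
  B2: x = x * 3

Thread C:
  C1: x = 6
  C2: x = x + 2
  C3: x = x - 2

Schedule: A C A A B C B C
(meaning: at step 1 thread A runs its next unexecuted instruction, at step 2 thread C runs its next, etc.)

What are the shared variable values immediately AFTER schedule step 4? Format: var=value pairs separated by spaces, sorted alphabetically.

Answer: x=7

Derivation:
Step 1: thread A executes A1 (x = 1). Shared: x=1. PCs: A@1 B@0 C@0
Step 2: thread C executes C1 (x = 6). Shared: x=6. PCs: A@1 B@0 C@1
Step 3: thread A executes A2 (x = x + 3). Shared: x=9. PCs: A@2 B@0 C@1
Step 4: thread A executes A3 (x = x - 2). Shared: x=7. PCs: A@3 B@0 C@1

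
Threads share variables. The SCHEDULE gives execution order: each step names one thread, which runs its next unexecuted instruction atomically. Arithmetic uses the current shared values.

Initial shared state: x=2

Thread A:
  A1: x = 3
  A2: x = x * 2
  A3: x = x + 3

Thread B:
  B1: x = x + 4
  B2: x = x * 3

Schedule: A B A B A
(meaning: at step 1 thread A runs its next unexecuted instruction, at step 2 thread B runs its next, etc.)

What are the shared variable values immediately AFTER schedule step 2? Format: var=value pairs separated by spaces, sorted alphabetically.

Answer: x=7

Derivation:
Step 1: thread A executes A1 (x = 3). Shared: x=3. PCs: A@1 B@0
Step 2: thread B executes B1 (x = x + 4). Shared: x=7. PCs: A@1 B@1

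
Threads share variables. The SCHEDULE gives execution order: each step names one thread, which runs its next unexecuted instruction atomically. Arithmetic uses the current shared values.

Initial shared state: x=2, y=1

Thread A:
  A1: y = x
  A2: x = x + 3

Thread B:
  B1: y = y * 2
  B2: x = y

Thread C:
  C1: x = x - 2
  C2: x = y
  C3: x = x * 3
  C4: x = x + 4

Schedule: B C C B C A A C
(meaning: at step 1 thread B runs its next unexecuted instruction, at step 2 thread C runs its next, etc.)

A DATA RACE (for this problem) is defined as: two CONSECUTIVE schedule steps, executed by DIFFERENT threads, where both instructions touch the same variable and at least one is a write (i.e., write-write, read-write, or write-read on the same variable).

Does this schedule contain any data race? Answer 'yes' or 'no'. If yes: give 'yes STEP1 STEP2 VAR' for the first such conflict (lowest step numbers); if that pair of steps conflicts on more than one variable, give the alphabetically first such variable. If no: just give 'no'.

Answer: yes 3 4 x

Derivation:
Steps 1,2: B(r=y,w=y) vs C(r=x,w=x). No conflict.
Steps 2,3: same thread (C). No race.
Steps 3,4: C(x = y) vs B(x = y). RACE on x (W-W).
Steps 4,5: B(x = y) vs C(x = x * 3). RACE on x (W-W).
Steps 5,6: C(x = x * 3) vs A(y = x). RACE on x (W-R).
Steps 6,7: same thread (A). No race.
Steps 7,8: A(x = x + 3) vs C(x = x + 4). RACE on x (W-W).
First conflict at steps 3,4.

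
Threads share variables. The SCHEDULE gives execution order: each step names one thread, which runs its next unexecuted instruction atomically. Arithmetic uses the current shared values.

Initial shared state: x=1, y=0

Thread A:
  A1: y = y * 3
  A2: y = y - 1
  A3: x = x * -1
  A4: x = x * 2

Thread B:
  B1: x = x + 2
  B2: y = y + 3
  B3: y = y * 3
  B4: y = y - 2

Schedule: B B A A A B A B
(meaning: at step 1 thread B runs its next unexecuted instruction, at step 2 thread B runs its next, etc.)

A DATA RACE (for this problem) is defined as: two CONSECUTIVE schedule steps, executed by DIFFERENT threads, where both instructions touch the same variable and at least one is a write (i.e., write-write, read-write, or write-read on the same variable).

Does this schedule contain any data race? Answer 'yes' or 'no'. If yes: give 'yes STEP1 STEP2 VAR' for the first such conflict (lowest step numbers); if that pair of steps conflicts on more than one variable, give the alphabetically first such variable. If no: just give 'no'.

Answer: yes 2 3 y

Derivation:
Steps 1,2: same thread (B). No race.
Steps 2,3: B(y = y + 3) vs A(y = y * 3). RACE on y (W-W).
Steps 3,4: same thread (A). No race.
Steps 4,5: same thread (A). No race.
Steps 5,6: A(r=x,w=x) vs B(r=y,w=y). No conflict.
Steps 6,7: B(r=y,w=y) vs A(r=x,w=x). No conflict.
Steps 7,8: A(r=x,w=x) vs B(r=y,w=y). No conflict.
First conflict at steps 2,3.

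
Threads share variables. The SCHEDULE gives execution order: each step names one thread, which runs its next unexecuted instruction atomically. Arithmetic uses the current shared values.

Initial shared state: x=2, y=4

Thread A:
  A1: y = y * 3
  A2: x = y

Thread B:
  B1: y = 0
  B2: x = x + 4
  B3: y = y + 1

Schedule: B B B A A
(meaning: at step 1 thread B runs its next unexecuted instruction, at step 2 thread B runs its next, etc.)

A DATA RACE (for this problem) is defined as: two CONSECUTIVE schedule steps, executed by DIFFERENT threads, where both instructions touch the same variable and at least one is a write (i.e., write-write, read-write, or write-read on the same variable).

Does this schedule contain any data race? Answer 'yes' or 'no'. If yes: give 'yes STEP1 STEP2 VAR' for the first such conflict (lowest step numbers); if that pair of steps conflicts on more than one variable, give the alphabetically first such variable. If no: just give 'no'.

Steps 1,2: same thread (B). No race.
Steps 2,3: same thread (B). No race.
Steps 3,4: B(y = y + 1) vs A(y = y * 3). RACE on y (W-W).
Steps 4,5: same thread (A). No race.
First conflict at steps 3,4.

Answer: yes 3 4 y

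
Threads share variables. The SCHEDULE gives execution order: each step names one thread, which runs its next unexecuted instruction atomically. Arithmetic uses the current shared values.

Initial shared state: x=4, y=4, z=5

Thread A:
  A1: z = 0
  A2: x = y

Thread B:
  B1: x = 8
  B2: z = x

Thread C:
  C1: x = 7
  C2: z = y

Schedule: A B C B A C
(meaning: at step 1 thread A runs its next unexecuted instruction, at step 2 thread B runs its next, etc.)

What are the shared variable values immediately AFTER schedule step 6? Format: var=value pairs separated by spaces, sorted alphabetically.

Answer: x=4 y=4 z=4

Derivation:
Step 1: thread A executes A1 (z = 0). Shared: x=4 y=4 z=0. PCs: A@1 B@0 C@0
Step 2: thread B executes B1 (x = 8). Shared: x=8 y=4 z=0. PCs: A@1 B@1 C@0
Step 3: thread C executes C1 (x = 7). Shared: x=7 y=4 z=0. PCs: A@1 B@1 C@1
Step 4: thread B executes B2 (z = x). Shared: x=7 y=4 z=7. PCs: A@1 B@2 C@1
Step 5: thread A executes A2 (x = y). Shared: x=4 y=4 z=7. PCs: A@2 B@2 C@1
Step 6: thread C executes C2 (z = y). Shared: x=4 y=4 z=4. PCs: A@2 B@2 C@2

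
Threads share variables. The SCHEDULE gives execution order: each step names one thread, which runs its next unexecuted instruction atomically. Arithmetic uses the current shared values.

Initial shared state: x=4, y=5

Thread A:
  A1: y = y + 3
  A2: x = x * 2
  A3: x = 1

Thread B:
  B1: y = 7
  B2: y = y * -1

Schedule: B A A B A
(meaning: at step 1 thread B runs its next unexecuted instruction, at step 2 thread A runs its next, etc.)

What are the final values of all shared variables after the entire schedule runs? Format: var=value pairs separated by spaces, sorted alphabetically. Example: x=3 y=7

Answer: x=1 y=-10

Derivation:
Step 1: thread B executes B1 (y = 7). Shared: x=4 y=7. PCs: A@0 B@1
Step 2: thread A executes A1 (y = y + 3). Shared: x=4 y=10. PCs: A@1 B@1
Step 3: thread A executes A2 (x = x * 2). Shared: x=8 y=10. PCs: A@2 B@1
Step 4: thread B executes B2 (y = y * -1). Shared: x=8 y=-10. PCs: A@2 B@2
Step 5: thread A executes A3 (x = 1). Shared: x=1 y=-10. PCs: A@3 B@2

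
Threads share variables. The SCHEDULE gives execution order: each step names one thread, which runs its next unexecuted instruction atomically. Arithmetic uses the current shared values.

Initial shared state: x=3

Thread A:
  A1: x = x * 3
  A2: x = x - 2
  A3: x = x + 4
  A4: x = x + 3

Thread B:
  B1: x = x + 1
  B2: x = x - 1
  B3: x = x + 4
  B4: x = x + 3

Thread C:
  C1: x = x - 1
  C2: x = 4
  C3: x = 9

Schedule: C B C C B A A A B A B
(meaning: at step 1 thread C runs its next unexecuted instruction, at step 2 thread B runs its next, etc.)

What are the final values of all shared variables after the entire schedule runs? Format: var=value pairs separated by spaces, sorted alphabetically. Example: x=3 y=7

Answer: x=36

Derivation:
Step 1: thread C executes C1 (x = x - 1). Shared: x=2. PCs: A@0 B@0 C@1
Step 2: thread B executes B1 (x = x + 1). Shared: x=3. PCs: A@0 B@1 C@1
Step 3: thread C executes C2 (x = 4). Shared: x=4. PCs: A@0 B@1 C@2
Step 4: thread C executes C3 (x = 9). Shared: x=9. PCs: A@0 B@1 C@3
Step 5: thread B executes B2 (x = x - 1). Shared: x=8. PCs: A@0 B@2 C@3
Step 6: thread A executes A1 (x = x * 3). Shared: x=24. PCs: A@1 B@2 C@3
Step 7: thread A executes A2 (x = x - 2). Shared: x=22. PCs: A@2 B@2 C@3
Step 8: thread A executes A3 (x = x + 4). Shared: x=26. PCs: A@3 B@2 C@3
Step 9: thread B executes B3 (x = x + 4). Shared: x=30. PCs: A@3 B@3 C@3
Step 10: thread A executes A4 (x = x + 3). Shared: x=33. PCs: A@4 B@3 C@3
Step 11: thread B executes B4 (x = x + 3). Shared: x=36. PCs: A@4 B@4 C@3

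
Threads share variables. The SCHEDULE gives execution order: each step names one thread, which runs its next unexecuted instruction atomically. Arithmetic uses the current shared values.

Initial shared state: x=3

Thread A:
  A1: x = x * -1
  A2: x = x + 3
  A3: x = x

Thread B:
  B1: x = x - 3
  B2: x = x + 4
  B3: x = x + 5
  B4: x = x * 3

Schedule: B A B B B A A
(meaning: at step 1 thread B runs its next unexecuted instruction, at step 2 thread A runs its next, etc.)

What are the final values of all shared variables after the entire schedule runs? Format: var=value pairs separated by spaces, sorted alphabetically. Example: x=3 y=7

Step 1: thread B executes B1 (x = x - 3). Shared: x=0. PCs: A@0 B@1
Step 2: thread A executes A1 (x = x * -1). Shared: x=0. PCs: A@1 B@1
Step 3: thread B executes B2 (x = x + 4). Shared: x=4. PCs: A@1 B@2
Step 4: thread B executes B3 (x = x + 5). Shared: x=9. PCs: A@1 B@3
Step 5: thread B executes B4 (x = x * 3). Shared: x=27. PCs: A@1 B@4
Step 6: thread A executes A2 (x = x + 3). Shared: x=30. PCs: A@2 B@4
Step 7: thread A executes A3 (x = x). Shared: x=30. PCs: A@3 B@4

Answer: x=30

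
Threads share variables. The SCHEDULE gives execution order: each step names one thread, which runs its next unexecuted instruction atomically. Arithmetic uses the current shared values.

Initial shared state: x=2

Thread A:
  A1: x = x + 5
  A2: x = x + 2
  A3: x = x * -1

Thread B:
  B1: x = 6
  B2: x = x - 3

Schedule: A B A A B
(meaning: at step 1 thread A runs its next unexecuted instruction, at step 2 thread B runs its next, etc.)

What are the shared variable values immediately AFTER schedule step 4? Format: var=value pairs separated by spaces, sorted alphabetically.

Answer: x=-8

Derivation:
Step 1: thread A executes A1 (x = x + 5). Shared: x=7. PCs: A@1 B@0
Step 2: thread B executes B1 (x = 6). Shared: x=6. PCs: A@1 B@1
Step 3: thread A executes A2 (x = x + 2). Shared: x=8. PCs: A@2 B@1
Step 4: thread A executes A3 (x = x * -1). Shared: x=-8. PCs: A@3 B@1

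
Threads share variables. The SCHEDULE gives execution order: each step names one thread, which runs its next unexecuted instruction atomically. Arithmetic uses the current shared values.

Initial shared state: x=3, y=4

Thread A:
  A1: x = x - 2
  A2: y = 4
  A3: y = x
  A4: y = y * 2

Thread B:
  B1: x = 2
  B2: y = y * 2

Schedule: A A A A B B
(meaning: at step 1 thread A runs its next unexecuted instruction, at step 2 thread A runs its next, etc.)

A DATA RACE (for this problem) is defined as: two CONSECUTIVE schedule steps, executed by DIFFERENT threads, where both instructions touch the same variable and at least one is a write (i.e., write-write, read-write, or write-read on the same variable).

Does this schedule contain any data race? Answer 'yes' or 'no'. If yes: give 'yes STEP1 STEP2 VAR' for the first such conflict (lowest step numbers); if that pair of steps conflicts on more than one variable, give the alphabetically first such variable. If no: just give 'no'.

Steps 1,2: same thread (A). No race.
Steps 2,3: same thread (A). No race.
Steps 3,4: same thread (A). No race.
Steps 4,5: A(r=y,w=y) vs B(r=-,w=x). No conflict.
Steps 5,6: same thread (B). No race.

Answer: no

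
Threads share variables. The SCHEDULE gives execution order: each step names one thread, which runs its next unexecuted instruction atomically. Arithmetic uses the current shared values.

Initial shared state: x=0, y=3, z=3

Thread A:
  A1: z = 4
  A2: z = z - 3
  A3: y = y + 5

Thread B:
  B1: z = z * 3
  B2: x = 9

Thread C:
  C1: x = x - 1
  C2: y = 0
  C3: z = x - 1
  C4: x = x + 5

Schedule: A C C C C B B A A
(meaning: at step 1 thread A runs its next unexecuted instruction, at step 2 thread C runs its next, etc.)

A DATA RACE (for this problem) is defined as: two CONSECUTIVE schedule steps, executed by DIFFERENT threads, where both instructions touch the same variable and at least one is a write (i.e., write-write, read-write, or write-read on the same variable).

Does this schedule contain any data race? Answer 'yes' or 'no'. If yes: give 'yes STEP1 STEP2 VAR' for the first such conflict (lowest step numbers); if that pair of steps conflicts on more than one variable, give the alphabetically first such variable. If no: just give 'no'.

Steps 1,2: A(r=-,w=z) vs C(r=x,w=x). No conflict.
Steps 2,3: same thread (C). No race.
Steps 3,4: same thread (C). No race.
Steps 4,5: same thread (C). No race.
Steps 5,6: C(r=x,w=x) vs B(r=z,w=z). No conflict.
Steps 6,7: same thread (B). No race.
Steps 7,8: B(r=-,w=x) vs A(r=z,w=z). No conflict.
Steps 8,9: same thread (A). No race.

Answer: no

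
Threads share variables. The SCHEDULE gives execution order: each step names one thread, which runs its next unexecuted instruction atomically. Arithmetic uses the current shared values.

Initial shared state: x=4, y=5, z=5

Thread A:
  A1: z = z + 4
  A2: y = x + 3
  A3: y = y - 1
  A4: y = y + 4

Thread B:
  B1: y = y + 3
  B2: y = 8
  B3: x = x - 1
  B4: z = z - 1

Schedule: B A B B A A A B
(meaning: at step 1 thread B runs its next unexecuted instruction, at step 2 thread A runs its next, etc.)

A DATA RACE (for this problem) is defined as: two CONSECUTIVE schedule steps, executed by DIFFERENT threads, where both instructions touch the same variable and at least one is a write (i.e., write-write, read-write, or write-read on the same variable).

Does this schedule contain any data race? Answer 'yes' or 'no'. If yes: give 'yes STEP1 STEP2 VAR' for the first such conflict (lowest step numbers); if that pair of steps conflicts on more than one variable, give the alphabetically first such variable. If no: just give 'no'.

Answer: yes 4 5 x

Derivation:
Steps 1,2: B(r=y,w=y) vs A(r=z,w=z). No conflict.
Steps 2,3: A(r=z,w=z) vs B(r=-,w=y). No conflict.
Steps 3,4: same thread (B). No race.
Steps 4,5: B(x = x - 1) vs A(y = x + 3). RACE on x (W-R).
Steps 5,6: same thread (A). No race.
Steps 6,7: same thread (A). No race.
Steps 7,8: A(r=y,w=y) vs B(r=z,w=z). No conflict.
First conflict at steps 4,5.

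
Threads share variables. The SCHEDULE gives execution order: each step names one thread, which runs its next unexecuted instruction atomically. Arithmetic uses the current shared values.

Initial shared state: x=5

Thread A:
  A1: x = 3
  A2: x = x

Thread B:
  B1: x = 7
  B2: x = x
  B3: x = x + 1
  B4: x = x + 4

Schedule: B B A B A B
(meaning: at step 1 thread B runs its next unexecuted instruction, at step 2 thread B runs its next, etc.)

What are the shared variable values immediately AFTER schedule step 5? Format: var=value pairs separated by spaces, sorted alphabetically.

Answer: x=4

Derivation:
Step 1: thread B executes B1 (x = 7). Shared: x=7. PCs: A@0 B@1
Step 2: thread B executes B2 (x = x). Shared: x=7. PCs: A@0 B@2
Step 3: thread A executes A1 (x = 3). Shared: x=3. PCs: A@1 B@2
Step 4: thread B executes B3 (x = x + 1). Shared: x=4. PCs: A@1 B@3
Step 5: thread A executes A2 (x = x). Shared: x=4. PCs: A@2 B@3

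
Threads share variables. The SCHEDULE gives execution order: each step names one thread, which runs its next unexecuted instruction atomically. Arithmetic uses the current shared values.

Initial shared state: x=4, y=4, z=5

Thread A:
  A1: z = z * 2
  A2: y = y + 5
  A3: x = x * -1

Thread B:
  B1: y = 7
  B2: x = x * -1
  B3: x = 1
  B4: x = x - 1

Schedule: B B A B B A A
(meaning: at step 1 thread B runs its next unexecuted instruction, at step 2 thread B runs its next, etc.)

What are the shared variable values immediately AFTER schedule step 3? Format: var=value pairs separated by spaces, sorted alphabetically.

Answer: x=-4 y=7 z=10

Derivation:
Step 1: thread B executes B1 (y = 7). Shared: x=4 y=7 z=5. PCs: A@0 B@1
Step 2: thread B executes B2 (x = x * -1). Shared: x=-4 y=7 z=5. PCs: A@0 B@2
Step 3: thread A executes A1 (z = z * 2). Shared: x=-4 y=7 z=10. PCs: A@1 B@2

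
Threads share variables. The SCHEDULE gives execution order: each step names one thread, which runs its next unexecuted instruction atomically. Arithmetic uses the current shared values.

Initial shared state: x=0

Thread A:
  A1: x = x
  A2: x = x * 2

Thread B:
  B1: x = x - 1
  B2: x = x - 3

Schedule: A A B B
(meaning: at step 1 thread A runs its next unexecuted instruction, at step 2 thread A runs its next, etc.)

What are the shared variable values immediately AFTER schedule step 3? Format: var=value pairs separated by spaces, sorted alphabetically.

Step 1: thread A executes A1 (x = x). Shared: x=0. PCs: A@1 B@0
Step 2: thread A executes A2 (x = x * 2). Shared: x=0. PCs: A@2 B@0
Step 3: thread B executes B1 (x = x - 1). Shared: x=-1. PCs: A@2 B@1

Answer: x=-1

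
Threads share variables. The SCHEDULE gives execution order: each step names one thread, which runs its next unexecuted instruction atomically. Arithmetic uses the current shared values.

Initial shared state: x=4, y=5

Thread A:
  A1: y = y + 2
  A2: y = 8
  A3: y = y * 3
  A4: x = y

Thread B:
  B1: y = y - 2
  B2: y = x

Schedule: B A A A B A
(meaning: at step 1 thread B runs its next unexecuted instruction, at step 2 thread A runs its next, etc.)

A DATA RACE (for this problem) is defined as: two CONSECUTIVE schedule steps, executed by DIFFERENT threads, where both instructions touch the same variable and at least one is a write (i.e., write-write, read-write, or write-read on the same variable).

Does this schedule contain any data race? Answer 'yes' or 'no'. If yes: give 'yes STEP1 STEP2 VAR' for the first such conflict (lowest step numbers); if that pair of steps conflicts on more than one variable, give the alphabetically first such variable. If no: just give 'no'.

Answer: yes 1 2 y

Derivation:
Steps 1,2: B(y = y - 2) vs A(y = y + 2). RACE on y (W-W).
Steps 2,3: same thread (A). No race.
Steps 3,4: same thread (A). No race.
Steps 4,5: A(y = y * 3) vs B(y = x). RACE on y (W-W).
Steps 5,6: B(y = x) vs A(x = y). RACE on x (R-W), y (W-R). Multiple vars; alphabetically first is x.
First conflict at steps 1,2.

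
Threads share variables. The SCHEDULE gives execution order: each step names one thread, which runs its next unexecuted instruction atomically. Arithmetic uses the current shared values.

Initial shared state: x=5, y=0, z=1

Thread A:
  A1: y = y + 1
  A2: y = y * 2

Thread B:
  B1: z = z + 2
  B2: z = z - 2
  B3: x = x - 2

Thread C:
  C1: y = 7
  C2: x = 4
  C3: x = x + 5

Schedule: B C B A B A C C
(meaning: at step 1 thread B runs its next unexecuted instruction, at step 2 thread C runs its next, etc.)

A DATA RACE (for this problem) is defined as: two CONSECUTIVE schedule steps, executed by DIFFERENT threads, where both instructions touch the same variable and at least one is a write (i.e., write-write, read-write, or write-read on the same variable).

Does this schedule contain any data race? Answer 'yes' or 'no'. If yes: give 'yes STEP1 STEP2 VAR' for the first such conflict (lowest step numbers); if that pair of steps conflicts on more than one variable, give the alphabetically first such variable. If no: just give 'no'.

Steps 1,2: B(r=z,w=z) vs C(r=-,w=y). No conflict.
Steps 2,3: C(r=-,w=y) vs B(r=z,w=z). No conflict.
Steps 3,4: B(r=z,w=z) vs A(r=y,w=y). No conflict.
Steps 4,5: A(r=y,w=y) vs B(r=x,w=x). No conflict.
Steps 5,6: B(r=x,w=x) vs A(r=y,w=y). No conflict.
Steps 6,7: A(r=y,w=y) vs C(r=-,w=x). No conflict.
Steps 7,8: same thread (C). No race.

Answer: no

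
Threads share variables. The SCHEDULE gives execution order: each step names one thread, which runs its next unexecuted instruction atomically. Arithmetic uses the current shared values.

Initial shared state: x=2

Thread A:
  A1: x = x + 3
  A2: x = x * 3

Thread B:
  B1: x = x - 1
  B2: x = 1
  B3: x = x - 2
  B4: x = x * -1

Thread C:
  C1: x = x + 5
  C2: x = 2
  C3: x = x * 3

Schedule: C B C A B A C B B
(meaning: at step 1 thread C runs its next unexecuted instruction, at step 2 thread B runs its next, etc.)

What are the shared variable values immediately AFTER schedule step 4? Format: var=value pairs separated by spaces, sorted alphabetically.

Step 1: thread C executes C1 (x = x + 5). Shared: x=7. PCs: A@0 B@0 C@1
Step 2: thread B executes B1 (x = x - 1). Shared: x=6. PCs: A@0 B@1 C@1
Step 3: thread C executes C2 (x = 2). Shared: x=2. PCs: A@0 B@1 C@2
Step 4: thread A executes A1 (x = x + 3). Shared: x=5. PCs: A@1 B@1 C@2

Answer: x=5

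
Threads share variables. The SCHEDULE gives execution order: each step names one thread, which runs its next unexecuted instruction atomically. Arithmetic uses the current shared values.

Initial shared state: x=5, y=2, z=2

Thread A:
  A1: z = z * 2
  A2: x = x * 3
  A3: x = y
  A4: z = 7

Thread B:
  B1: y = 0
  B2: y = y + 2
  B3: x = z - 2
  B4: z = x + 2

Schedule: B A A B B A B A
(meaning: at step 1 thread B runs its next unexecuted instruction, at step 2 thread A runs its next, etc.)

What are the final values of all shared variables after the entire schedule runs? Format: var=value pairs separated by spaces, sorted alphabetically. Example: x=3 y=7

Step 1: thread B executes B1 (y = 0). Shared: x=5 y=0 z=2. PCs: A@0 B@1
Step 2: thread A executes A1 (z = z * 2). Shared: x=5 y=0 z=4. PCs: A@1 B@1
Step 3: thread A executes A2 (x = x * 3). Shared: x=15 y=0 z=4. PCs: A@2 B@1
Step 4: thread B executes B2 (y = y + 2). Shared: x=15 y=2 z=4. PCs: A@2 B@2
Step 5: thread B executes B3 (x = z - 2). Shared: x=2 y=2 z=4. PCs: A@2 B@3
Step 6: thread A executes A3 (x = y). Shared: x=2 y=2 z=4. PCs: A@3 B@3
Step 7: thread B executes B4 (z = x + 2). Shared: x=2 y=2 z=4. PCs: A@3 B@4
Step 8: thread A executes A4 (z = 7). Shared: x=2 y=2 z=7. PCs: A@4 B@4

Answer: x=2 y=2 z=7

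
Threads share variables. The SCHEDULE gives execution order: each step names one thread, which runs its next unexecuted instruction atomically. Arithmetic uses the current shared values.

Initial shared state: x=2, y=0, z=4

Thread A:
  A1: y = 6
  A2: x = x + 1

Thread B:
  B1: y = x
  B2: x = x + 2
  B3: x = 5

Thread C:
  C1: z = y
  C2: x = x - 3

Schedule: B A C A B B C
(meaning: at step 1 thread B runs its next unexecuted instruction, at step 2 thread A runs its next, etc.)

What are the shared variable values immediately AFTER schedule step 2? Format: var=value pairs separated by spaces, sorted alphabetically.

Answer: x=2 y=6 z=4

Derivation:
Step 1: thread B executes B1 (y = x). Shared: x=2 y=2 z=4. PCs: A@0 B@1 C@0
Step 2: thread A executes A1 (y = 6). Shared: x=2 y=6 z=4. PCs: A@1 B@1 C@0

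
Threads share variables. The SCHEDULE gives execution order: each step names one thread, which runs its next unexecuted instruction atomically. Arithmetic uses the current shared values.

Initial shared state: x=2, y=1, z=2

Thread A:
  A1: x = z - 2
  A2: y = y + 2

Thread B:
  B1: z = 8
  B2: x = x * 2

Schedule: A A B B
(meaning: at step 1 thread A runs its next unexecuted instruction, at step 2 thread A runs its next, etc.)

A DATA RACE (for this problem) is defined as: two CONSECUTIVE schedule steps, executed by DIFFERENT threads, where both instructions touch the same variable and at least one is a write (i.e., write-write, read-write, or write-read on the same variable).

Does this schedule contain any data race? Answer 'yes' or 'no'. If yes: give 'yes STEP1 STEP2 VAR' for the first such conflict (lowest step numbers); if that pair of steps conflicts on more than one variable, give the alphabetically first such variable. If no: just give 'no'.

Answer: no

Derivation:
Steps 1,2: same thread (A). No race.
Steps 2,3: A(r=y,w=y) vs B(r=-,w=z). No conflict.
Steps 3,4: same thread (B). No race.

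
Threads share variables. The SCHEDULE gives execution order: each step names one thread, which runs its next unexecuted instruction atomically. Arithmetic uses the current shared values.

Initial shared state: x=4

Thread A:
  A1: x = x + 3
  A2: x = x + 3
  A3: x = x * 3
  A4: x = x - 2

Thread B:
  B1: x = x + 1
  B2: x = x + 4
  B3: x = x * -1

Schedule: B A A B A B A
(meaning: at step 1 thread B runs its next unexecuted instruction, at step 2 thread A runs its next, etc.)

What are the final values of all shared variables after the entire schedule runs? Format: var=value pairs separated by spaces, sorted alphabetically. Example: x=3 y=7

Step 1: thread B executes B1 (x = x + 1). Shared: x=5. PCs: A@0 B@1
Step 2: thread A executes A1 (x = x + 3). Shared: x=8. PCs: A@1 B@1
Step 3: thread A executes A2 (x = x + 3). Shared: x=11. PCs: A@2 B@1
Step 4: thread B executes B2 (x = x + 4). Shared: x=15. PCs: A@2 B@2
Step 5: thread A executes A3 (x = x * 3). Shared: x=45. PCs: A@3 B@2
Step 6: thread B executes B3 (x = x * -1). Shared: x=-45. PCs: A@3 B@3
Step 7: thread A executes A4 (x = x - 2). Shared: x=-47. PCs: A@4 B@3

Answer: x=-47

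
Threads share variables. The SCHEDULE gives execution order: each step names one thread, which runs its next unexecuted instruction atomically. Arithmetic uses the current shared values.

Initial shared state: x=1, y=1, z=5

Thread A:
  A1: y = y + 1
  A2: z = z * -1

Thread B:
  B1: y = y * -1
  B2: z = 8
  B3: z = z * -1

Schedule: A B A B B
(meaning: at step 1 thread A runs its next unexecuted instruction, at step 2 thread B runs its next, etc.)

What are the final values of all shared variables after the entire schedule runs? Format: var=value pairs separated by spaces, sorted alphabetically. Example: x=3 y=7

Answer: x=1 y=-2 z=-8

Derivation:
Step 1: thread A executes A1 (y = y + 1). Shared: x=1 y=2 z=5. PCs: A@1 B@0
Step 2: thread B executes B1 (y = y * -1). Shared: x=1 y=-2 z=5. PCs: A@1 B@1
Step 3: thread A executes A2 (z = z * -1). Shared: x=1 y=-2 z=-5. PCs: A@2 B@1
Step 4: thread B executes B2 (z = 8). Shared: x=1 y=-2 z=8. PCs: A@2 B@2
Step 5: thread B executes B3 (z = z * -1). Shared: x=1 y=-2 z=-8. PCs: A@2 B@3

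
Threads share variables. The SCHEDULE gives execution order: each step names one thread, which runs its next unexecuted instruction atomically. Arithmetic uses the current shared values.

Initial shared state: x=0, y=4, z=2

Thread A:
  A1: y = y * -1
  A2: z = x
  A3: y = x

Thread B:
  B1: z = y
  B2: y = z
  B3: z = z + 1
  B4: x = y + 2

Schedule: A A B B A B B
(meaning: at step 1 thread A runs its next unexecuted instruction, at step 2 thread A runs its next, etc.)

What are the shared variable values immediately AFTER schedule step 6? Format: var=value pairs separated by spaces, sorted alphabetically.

Answer: x=0 y=0 z=-3

Derivation:
Step 1: thread A executes A1 (y = y * -1). Shared: x=0 y=-4 z=2. PCs: A@1 B@0
Step 2: thread A executes A2 (z = x). Shared: x=0 y=-4 z=0. PCs: A@2 B@0
Step 3: thread B executes B1 (z = y). Shared: x=0 y=-4 z=-4. PCs: A@2 B@1
Step 4: thread B executes B2 (y = z). Shared: x=0 y=-4 z=-4. PCs: A@2 B@2
Step 5: thread A executes A3 (y = x). Shared: x=0 y=0 z=-4. PCs: A@3 B@2
Step 6: thread B executes B3 (z = z + 1). Shared: x=0 y=0 z=-3. PCs: A@3 B@3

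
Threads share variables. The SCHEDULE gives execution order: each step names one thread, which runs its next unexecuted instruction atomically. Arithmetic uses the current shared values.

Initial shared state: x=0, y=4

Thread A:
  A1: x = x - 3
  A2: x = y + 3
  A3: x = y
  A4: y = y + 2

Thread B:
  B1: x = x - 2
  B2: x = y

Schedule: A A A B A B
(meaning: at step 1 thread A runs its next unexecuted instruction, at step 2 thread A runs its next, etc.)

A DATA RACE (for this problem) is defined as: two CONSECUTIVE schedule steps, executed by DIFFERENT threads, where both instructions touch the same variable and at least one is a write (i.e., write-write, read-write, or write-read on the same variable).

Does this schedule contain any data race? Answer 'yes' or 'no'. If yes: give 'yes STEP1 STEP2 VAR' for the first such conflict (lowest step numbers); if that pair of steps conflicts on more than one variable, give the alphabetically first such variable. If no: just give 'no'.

Answer: yes 3 4 x

Derivation:
Steps 1,2: same thread (A). No race.
Steps 2,3: same thread (A). No race.
Steps 3,4: A(x = y) vs B(x = x - 2). RACE on x (W-W).
Steps 4,5: B(r=x,w=x) vs A(r=y,w=y). No conflict.
Steps 5,6: A(y = y + 2) vs B(x = y). RACE on y (W-R).
First conflict at steps 3,4.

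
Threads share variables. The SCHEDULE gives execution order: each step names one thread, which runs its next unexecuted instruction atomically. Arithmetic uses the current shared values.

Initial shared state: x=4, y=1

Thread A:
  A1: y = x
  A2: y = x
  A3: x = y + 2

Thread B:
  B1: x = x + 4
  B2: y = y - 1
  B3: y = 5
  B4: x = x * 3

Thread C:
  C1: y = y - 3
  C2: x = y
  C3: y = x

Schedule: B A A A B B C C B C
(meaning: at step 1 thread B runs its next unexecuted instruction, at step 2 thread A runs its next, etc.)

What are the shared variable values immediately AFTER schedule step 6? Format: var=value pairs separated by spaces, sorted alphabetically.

Answer: x=10 y=5

Derivation:
Step 1: thread B executes B1 (x = x + 4). Shared: x=8 y=1. PCs: A@0 B@1 C@0
Step 2: thread A executes A1 (y = x). Shared: x=8 y=8. PCs: A@1 B@1 C@0
Step 3: thread A executes A2 (y = x). Shared: x=8 y=8. PCs: A@2 B@1 C@0
Step 4: thread A executes A3 (x = y + 2). Shared: x=10 y=8. PCs: A@3 B@1 C@0
Step 5: thread B executes B2 (y = y - 1). Shared: x=10 y=7. PCs: A@3 B@2 C@0
Step 6: thread B executes B3 (y = 5). Shared: x=10 y=5. PCs: A@3 B@3 C@0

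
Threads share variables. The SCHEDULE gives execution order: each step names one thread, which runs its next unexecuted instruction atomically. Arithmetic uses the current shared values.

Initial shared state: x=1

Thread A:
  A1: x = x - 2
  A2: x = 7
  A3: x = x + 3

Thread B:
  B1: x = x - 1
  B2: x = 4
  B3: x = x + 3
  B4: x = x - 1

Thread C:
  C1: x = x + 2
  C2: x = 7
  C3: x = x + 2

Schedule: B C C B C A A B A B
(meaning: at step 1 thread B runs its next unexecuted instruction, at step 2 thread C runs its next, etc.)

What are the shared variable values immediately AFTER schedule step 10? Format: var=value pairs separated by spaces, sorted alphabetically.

Step 1: thread B executes B1 (x = x - 1). Shared: x=0. PCs: A@0 B@1 C@0
Step 2: thread C executes C1 (x = x + 2). Shared: x=2. PCs: A@0 B@1 C@1
Step 3: thread C executes C2 (x = 7). Shared: x=7. PCs: A@0 B@1 C@2
Step 4: thread B executes B2 (x = 4). Shared: x=4. PCs: A@0 B@2 C@2
Step 5: thread C executes C3 (x = x + 2). Shared: x=6. PCs: A@0 B@2 C@3
Step 6: thread A executes A1 (x = x - 2). Shared: x=4. PCs: A@1 B@2 C@3
Step 7: thread A executes A2 (x = 7). Shared: x=7. PCs: A@2 B@2 C@3
Step 8: thread B executes B3 (x = x + 3). Shared: x=10. PCs: A@2 B@3 C@3
Step 9: thread A executes A3 (x = x + 3). Shared: x=13. PCs: A@3 B@3 C@3
Step 10: thread B executes B4 (x = x - 1). Shared: x=12. PCs: A@3 B@4 C@3

Answer: x=12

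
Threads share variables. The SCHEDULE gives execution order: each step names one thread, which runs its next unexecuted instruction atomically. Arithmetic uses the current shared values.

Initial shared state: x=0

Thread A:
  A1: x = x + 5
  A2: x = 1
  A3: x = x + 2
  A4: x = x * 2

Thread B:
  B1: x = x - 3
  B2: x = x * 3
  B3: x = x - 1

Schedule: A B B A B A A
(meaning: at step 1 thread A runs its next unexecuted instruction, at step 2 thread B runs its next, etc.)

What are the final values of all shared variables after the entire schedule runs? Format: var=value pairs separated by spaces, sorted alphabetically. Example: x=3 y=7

Answer: x=4

Derivation:
Step 1: thread A executes A1 (x = x + 5). Shared: x=5. PCs: A@1 B@0
Step 2: thread B executes B1 (x = x - 3). Shared: x=2. PCs: A@1 B@1
Step 3: thread B executes B2 (x = x * 3). Shared: x=6. PCs: A@1 B@2
Step 4: thread A executes A2 (x = 1). Shared: x=1. PCs: A@2 B@2
Step 5: thread B executes B3 (x = x - 1). Shared: x=0. PCs: A@2 B@3
Step 6: thread A executes A3 (x = x + 2). Shared: x=2. PCs: A@3 B@3
Step 7: thread A executes A4 (x = x * 2). Shared: x=4. PCs: A@4 B@3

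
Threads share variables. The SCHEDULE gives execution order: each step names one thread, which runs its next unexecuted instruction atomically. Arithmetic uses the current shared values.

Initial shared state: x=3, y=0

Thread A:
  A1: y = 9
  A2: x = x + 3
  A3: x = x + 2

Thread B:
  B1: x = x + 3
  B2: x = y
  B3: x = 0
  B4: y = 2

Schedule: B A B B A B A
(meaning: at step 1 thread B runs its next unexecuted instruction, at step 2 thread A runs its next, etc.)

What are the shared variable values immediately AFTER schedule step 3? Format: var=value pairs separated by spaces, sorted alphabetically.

Step 1: thread B executes B1 (x = x + 3). Shared: x=6 y=0. PCs: A@0 B@1
Step 2: thread A executes A1 (y = 9). Shared: x=6 y=9. PCs: A@1 B@1
Step 3: thread B executes B2 (x = y). Shared: x=9 y=9. PCs: A@1 B@2

Answer: x=9 y=9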